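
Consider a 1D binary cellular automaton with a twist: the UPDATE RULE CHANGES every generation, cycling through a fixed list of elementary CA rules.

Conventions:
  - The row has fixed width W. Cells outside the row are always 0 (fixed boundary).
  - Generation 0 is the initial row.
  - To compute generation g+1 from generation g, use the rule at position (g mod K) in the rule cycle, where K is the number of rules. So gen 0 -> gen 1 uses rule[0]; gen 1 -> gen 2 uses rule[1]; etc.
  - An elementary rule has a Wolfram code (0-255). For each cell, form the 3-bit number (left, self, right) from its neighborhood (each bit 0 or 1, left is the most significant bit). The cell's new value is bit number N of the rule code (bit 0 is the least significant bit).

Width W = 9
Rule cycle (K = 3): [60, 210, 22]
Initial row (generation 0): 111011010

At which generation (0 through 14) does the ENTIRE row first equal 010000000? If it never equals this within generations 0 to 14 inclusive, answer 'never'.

Answer: 14

Derivation:
Gen 0: 111011010
Gen 1 (rule 60): 100110111
Gen 2 (rule 210): 011010011
Gen 3 (rule 22): 100011100
Gen 4 (rule 60): 110010010
Gen 5 (rule 210): 011101101
Gen 6 (rule 22): 100000001
Gen 7 (rule 60): 110000001
Gen 8 (rule 210): 011000010
Gen 9 (rule 22): 100100111
Gen 10 (rule 60): 110110100
Gen 11 (rule 210): 010010010
Gen 12 (rule 22): 111111111
Gen 13 (rule 60): 100000000
Gen 14 (rule 210): 010000000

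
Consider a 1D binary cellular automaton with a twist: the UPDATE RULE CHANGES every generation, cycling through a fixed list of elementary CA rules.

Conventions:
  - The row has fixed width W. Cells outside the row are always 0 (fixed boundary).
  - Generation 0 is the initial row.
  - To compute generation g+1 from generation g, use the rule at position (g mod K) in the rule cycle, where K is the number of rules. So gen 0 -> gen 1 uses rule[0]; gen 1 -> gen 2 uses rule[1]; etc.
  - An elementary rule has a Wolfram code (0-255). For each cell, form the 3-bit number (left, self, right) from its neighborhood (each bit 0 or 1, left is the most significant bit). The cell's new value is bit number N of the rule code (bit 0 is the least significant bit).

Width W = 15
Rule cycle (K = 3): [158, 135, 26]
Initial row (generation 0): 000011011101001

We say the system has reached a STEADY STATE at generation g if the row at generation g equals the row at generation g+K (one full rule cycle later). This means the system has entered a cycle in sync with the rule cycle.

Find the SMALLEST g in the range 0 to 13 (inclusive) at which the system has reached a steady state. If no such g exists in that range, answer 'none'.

Gen 0: 000011011101001
Gen 1 (rule 158): 000110011001111
Gen 2 (rule 135): 111000100010110
Gen 3 (rule 26): 100101010100101
Gen 4 (rule 158): 111101010111101
Gen 5 (rule 135): 011001010011001
Gen 6 (rule 26): 110110001110110
Gen 7 (rule 158): 100101011100101
Gen 8 (rule 135): 101101001001101
Gen 9 (rule 26): 001000110111000
Gen 10 (rule 158): 011101100110100
Gen 11 (rule 135): 101000001000101
Gen 12 (rule 26): 000100010101000
Gen 13 (rule 158): 001110110101100
Gen 14 (rule 135): 110100000100001
Gen 15 (rule 26): 100010001010010
Gen 16 (rule 158): 110111011011111

Answer: none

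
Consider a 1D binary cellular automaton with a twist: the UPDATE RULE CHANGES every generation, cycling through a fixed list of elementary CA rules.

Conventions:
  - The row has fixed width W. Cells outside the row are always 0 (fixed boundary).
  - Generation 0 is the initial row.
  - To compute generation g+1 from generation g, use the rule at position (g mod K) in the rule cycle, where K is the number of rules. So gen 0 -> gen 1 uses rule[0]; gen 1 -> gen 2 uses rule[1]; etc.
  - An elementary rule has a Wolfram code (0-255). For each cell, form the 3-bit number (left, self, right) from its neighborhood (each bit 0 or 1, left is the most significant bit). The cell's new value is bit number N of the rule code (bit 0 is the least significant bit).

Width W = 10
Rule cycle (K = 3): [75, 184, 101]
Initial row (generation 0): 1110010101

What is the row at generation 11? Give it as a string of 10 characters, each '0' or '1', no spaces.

Gen 0: 1110010101
Gen 1 (rule 75): 1010100000
Gen 2 (rule 184): 0101010000
Gen 3 (rule 101): 0111110111
Gen 4 (rule 75): 1100010101
Gen 5 (rule 184): 1010001010
Gen 6 (rule 101): 1110101110
Gen 7 (rule 75): 1010001010
Gen 8 (rule 184): 0101000101
Gen 9 (rule 101): 0111010111
Gen 10 (rule 75): 1101000101
Gen 11 (rule 184): 1010100010

Answer: 1010100010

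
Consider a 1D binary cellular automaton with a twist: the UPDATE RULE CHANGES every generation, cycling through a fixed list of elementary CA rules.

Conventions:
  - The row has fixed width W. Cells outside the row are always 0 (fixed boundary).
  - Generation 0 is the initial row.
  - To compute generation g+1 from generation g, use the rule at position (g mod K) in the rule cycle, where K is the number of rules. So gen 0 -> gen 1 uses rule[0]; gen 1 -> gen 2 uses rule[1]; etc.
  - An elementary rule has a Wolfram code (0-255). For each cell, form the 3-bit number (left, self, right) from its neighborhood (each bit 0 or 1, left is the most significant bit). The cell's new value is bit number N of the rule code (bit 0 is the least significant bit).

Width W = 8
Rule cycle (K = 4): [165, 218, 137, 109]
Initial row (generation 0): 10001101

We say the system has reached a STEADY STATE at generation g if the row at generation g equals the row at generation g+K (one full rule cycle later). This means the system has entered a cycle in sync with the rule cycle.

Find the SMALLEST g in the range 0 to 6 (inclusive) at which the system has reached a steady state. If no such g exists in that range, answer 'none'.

Answer: none

Derivation:
Gen 0: 10001101
Gen 1 (rule 165): 10100011
Gen 2 (rule 218): 00010111
Gen 3 (rule 137): 11000110
Gen 4 (rule 109): 11010110
Gen 5 (rule 165): 00111000
Gen 6 (rule 218): 01111100
Gen 7 (rule 137): 01111001
Gen 8 (rule 109): 01001001
Gen 9 (rule 165): 01001001
Gen 10 (rule 218): 10110110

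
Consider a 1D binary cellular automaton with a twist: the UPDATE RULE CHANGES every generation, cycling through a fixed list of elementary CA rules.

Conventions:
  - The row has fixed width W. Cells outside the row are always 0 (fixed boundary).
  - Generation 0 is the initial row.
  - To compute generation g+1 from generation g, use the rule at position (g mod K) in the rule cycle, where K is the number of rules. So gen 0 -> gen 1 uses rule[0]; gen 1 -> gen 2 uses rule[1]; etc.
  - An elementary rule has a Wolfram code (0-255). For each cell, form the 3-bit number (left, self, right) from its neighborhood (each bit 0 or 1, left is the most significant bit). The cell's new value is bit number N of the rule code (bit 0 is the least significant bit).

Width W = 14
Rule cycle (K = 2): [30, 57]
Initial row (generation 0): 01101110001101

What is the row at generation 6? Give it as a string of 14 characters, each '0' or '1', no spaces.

Gen 0: 01101110001101
Gen 1 (rule 30): 11001001011001
Gen 2 (rule 57): 10100100110100
Gen 3 (rule 30): 10111111100110
Gen 4 (rule 57): 01100000010101
Gen 5 (rule 30): 11010000110101
Gen 6 (rule 57): 10101110101010

Answer: 10101110101010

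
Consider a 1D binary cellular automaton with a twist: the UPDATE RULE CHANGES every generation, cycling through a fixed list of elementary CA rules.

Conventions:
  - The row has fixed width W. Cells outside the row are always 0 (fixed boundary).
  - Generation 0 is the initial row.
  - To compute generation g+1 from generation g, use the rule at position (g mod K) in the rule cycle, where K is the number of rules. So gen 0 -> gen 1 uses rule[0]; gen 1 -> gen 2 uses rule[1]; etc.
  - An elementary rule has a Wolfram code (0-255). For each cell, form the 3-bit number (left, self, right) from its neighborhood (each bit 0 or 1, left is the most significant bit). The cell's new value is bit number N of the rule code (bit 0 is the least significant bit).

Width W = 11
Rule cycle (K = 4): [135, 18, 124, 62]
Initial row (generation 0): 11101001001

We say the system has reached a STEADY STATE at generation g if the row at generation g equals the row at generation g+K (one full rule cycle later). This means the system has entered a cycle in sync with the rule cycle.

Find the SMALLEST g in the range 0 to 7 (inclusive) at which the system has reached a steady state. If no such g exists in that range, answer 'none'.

Gen 0: 11101001001
Gen 1 (rule 135): 01001011011
Gen 2 (rule 18): 10110000000
Gen 3 (rule 124): 11111000000
Gen 4 (rule 62): 10000100000
Gen 5 (rule 135): 10111101111
Gen 6 (rule 18): 00000000000
Gen 7 (rule 124): 00000000000
Gen 8 (rule 62): 00000000000
Gen 9 (rule 135): 11111111111
Gen 10 (rule 18): 00000000000
Gen 11 (rule 124): 00000000000

Answer: 6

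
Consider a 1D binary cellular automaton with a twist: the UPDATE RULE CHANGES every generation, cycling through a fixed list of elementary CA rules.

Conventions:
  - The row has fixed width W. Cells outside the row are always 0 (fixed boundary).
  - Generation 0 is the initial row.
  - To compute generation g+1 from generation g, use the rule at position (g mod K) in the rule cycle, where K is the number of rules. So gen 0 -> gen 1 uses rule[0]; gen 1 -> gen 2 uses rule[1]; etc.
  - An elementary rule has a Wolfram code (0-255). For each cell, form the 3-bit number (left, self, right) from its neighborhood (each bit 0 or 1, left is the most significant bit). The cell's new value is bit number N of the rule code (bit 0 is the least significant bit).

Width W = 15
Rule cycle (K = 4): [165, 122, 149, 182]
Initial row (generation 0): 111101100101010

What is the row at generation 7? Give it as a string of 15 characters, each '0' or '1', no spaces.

Gen 0: 111101100101010
Gen 1 (rule 165): 011010000111110
Gen 2 (rule 122): 111101001100011
Gen 3 (rule 149): 011001100011000
Gen 4 (rule 182): 100110010100100
Gen 5 (rule 165): 100000011100101
Gen 6 (rule 122): 010000110111010
Gen 7 (rule 149): 011110000010011

Answer: 011110000010011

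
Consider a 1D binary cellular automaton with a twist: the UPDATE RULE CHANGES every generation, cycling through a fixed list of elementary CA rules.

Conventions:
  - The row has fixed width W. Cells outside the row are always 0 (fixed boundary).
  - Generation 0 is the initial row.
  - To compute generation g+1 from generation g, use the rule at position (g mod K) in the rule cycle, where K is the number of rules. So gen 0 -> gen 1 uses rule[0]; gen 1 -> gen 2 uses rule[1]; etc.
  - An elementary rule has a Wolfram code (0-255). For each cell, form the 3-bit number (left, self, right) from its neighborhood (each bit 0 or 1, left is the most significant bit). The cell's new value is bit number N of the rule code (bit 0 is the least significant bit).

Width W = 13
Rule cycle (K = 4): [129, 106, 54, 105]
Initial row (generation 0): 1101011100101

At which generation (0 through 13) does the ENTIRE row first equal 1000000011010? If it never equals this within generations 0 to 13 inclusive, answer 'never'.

Answer: 6

Derivation:
Gen 0: 1101011100101
Gen 1 (rule 129): 0000001000000
Gen 2 (rule 106): 0000010000000
Gen 3 (rule 54): 0000111000000
Gen 4 (rule 105): 1110101011111
Gen 5 (rule 129): 0100000001110
Gen 6 (rule 106): 1000000011010
Gen 7 (rule 54): 1100000100111
Gen 8 (rule 105): 1101110000101
Gen 9 (rule 129): 0000100110000
Gen 10 (rule 106): 0001001110000
Gen 11 (rule 54): 0011110001000
Gen 12 (rule 105): 1010010100011
Gen 13 (rule 129): 0000000001000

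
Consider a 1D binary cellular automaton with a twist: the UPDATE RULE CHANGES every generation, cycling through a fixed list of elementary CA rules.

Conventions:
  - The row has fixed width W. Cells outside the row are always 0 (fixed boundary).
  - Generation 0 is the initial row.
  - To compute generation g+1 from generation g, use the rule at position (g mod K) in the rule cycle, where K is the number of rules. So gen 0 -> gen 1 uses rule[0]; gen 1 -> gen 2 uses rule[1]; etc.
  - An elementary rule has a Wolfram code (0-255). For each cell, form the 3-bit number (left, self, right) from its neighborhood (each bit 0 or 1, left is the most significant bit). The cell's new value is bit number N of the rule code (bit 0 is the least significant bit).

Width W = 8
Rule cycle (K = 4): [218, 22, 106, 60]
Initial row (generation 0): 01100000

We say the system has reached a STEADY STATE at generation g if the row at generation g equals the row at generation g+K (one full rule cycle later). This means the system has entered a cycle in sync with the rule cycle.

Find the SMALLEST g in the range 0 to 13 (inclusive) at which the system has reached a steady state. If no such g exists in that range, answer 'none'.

Gen 0: 01100000
Gen 1 (rule 218): 11110000
Gen 2 (rule 22): 00001000
Gen 3 (rule 106): 00010000
Gen 4 (rule 60): 00011000
Gen 5 (rule 218): 00111100
Gen 6 (rule 22): 01000010
Gen 7 (rule 106): 10000100
Gen 8 (rule 60): 11000110
Gen 9 (rule 218): 11101111
Gen 10 (rule 22): 00000000
Gen 11 (rule 106): 00000000
Gen 12 (rule 60): 00000000
Gen 13 (rule 218): 00000000
Gen 14 (rule 22): 00000000
Gen 15 (rule 106): 00000000
Gen 16 (rule 60): 00000000
Gen 17 (rule 218): 00000000

Answer: 10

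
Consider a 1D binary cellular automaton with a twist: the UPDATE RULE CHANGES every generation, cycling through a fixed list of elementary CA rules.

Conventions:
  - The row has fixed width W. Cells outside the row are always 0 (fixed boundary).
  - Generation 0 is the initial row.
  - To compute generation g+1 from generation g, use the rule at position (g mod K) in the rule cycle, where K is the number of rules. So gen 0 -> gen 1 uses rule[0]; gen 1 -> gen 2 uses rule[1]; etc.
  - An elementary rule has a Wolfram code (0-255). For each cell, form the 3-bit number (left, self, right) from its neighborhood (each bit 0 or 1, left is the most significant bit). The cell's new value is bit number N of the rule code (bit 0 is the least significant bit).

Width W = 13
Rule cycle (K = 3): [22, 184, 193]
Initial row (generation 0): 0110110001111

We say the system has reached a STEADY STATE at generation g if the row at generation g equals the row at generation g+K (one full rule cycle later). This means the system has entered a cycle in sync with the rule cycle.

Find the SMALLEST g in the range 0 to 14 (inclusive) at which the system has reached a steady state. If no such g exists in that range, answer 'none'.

Answer: none

Derivation:
Gen 0: 0110110001111
Gen 1 (rule 22): 1000001010000
Gen 2 (rule 184): 0100000101000
Gen 3 (rule 193): 0001110000011
Gen 4 (rule 22): 0010001000100
Gen 5 (rule 184): 0001000100010
Gen 6 (rule 193): 1100010001000
Gen 7 (rule 22): 0010111011100
Gen 8 (rule 184): 0001110111010
Gen 9 (rule 193): 1100110011000
Gen 10 (rule 22): 0011001100100
Gen 11 (rule 184): 0010101010010
Gen 12 (rule 193): 1000000000000
Gen 13 (rule 22): 1100000000000
Gen 14 (rule 184): 1010000000000
Gen 15 (rule 193): 0000111111111
Gen 16 (rule 22): 0001000000000
Gen 17 (rule 184): 0000100000000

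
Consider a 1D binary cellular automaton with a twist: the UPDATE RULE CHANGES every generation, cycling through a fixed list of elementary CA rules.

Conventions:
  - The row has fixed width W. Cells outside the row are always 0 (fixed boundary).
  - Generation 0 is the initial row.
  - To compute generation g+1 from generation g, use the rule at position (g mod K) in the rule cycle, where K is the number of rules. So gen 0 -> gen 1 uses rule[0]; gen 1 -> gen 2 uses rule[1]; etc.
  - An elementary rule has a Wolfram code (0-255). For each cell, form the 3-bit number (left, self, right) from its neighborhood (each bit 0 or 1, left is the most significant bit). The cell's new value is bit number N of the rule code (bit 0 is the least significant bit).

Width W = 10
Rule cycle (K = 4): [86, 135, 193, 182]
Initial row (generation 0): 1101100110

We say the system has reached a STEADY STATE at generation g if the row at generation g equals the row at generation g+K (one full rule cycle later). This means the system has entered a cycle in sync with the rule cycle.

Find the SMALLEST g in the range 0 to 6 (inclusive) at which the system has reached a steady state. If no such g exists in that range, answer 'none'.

Gen 0: 1101100110
Gen 1 (rule 86): 0100111011
Gen 2 (rule 135): 1101010000
Gen 3 (rule 193): 0100000111
Gen 4 (rule 182): 1110001010
Gen 5 (rule 86): 0011011011
Gen 6 (rule 135): 1100000000
Gen 7 (rule 193): 0101111111
Gen 8 (rule 182): 1110111110
Gen 9 (rule 86): 0010000011
Gen 10 (rule 135): 1110111100

Answer: none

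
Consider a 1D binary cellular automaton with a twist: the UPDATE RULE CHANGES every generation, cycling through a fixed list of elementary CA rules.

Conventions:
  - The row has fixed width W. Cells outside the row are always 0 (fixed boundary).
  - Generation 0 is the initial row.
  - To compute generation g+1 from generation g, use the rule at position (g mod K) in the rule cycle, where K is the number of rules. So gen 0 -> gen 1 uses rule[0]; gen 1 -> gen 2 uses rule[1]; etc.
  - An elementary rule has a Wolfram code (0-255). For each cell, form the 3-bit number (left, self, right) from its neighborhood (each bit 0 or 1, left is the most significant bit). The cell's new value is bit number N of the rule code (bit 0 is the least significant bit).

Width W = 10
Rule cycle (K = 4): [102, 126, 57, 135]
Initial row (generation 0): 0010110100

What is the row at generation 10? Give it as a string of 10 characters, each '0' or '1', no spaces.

Answer: 1101110011

Derivation:
Gen 0: 0010110100
Gen 1 (rule 102): 0111011100
Gen 2 (rule 126): 1101110110
Gen 3 (rule 57): 1011001101
Gen 4 (rule 135): 1000010001
Gen 5 (rule 102): 1000110011
Gen 6 (rule 126): 1101111111
Gen 7 (rule 57): 1011000000
Gen 8 (rule 135): 1000011111
Gen 9 (rule 102): 1000100001
Gen 10 (rule 126): 1101110011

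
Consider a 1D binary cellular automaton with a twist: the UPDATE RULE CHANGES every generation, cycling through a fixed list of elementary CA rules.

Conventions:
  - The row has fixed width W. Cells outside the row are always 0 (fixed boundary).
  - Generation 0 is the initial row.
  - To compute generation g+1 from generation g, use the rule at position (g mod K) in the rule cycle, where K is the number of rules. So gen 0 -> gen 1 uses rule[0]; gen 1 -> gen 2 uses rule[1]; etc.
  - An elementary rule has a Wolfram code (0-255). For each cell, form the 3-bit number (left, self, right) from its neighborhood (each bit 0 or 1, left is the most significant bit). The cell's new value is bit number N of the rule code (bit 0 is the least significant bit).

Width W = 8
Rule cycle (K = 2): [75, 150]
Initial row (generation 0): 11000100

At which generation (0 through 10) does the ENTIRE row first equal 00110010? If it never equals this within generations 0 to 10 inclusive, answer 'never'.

Gen 0: 11000100
Gen 1 (rule 75): 11011001
Gen 2 (rule 150): 00000111
Gen 3 (rule 75): 11111101
Gen 4 (rule 150): 01111001
Gen 5 (rule 75): 11001010
Gen 6 (rule 150): 00111011
Gen 7 (rule 75): 11101011
Gen 8 (rule 150): 01001000
Gen 9 (rule 75): 10010011
Gen 10 (rule 150): 11111100

Answer: never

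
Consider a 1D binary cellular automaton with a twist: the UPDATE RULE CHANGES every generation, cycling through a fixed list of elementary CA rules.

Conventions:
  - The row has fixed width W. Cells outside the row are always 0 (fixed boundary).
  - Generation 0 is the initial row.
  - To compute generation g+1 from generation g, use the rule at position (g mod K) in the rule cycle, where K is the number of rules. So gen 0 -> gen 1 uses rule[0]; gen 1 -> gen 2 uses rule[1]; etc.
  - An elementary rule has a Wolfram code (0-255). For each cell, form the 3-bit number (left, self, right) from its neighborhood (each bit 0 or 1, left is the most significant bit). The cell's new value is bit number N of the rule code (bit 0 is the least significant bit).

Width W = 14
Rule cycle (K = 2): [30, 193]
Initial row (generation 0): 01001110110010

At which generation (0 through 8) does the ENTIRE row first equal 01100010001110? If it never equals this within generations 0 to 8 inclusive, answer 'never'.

Answer: 8

Derivation:
Gen 0: 01001110110010
Gen 1 (rule 30): 11111000101111
Gen 2 (rule 193): 01111010000111
Gen 3 (rule 30): 11000011001100
Gen 4 (rule 193): 01011001000101
Gen 5 (rule 30): 11010111101101
Gen 6 (rule 193): 01000011100100
Gen 7 (rule 30): 11100110011110
Gen 8 (rule 193): 01100010001110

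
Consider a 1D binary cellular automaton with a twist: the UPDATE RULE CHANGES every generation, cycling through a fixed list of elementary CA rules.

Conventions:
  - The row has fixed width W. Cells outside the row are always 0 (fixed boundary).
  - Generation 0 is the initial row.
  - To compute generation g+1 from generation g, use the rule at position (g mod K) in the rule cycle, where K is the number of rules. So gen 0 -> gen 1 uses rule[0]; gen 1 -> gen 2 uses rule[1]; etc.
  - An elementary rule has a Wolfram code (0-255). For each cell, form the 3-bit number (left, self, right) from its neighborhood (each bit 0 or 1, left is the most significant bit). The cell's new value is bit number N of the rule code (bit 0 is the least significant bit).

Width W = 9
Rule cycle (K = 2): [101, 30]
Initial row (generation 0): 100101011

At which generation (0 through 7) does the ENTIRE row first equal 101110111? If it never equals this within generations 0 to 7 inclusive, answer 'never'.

Answer: never

Derivation:
Gen 0: 100101011
Gen 1 (rule 101): 100111101
Gen 2 (rule 30): 111100001
Gen 3 (rule 101): 000101101
Gen 4 (rule 30): 001101001
Gen 5 (rule 101): 100111001
Gen 6 (rule 30): 111100111
Gen 7 (rule 101): 000100001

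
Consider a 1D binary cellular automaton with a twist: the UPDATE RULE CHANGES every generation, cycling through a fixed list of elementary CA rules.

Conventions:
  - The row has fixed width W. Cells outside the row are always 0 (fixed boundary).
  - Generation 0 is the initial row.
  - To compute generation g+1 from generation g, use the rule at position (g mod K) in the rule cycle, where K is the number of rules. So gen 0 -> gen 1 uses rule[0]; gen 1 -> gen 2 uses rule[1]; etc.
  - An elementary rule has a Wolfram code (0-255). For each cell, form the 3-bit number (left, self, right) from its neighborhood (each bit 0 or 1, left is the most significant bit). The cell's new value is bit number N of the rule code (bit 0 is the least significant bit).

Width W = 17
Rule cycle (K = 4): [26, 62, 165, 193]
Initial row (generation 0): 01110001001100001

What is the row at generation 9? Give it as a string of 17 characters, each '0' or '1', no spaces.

Gen 0: 01110001001100001
Gen 1 (rule 26): 11001010111010010
Gen 2 (rule 62): 10111111100111111
Gen 3 (rule 165): 11011111000011110
Gen 4 (rule 193): 01001111011001110
Gen 5 (rule 26): 10111000010111001
Gen 6 (rule 62): 11100100111100111
Gen 7 (rule 165): 01000100011000010
Gen 8 (rule 193): 00010001001011000
Gen 9 (rule 26): 00101010110010100

Answer: 00101010110010100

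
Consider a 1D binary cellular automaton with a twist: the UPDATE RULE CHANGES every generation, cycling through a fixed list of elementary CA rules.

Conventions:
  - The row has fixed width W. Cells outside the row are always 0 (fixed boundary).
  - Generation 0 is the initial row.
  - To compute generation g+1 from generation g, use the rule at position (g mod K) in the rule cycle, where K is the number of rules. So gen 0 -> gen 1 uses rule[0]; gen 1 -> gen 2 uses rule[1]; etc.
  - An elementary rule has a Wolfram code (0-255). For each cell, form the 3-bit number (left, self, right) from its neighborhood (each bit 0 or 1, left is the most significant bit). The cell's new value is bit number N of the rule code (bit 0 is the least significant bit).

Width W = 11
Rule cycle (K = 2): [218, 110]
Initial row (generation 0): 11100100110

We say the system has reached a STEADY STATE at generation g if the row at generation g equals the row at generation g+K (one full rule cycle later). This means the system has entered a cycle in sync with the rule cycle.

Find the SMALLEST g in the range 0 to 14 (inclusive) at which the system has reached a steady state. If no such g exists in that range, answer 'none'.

Answer: none

Derivation:
Gen 0: 11100100110
Gen 1 (rule 218): 11111011111
Gen 2 (rule 110): 10001110001
Gen 3 (rule 218): 01011111010
Gen 4 (rule 110): 11110001110
Gen 5 (rule 218): 11111011111
Gen 6 (rule 110): 10001110001
Gen 7 (rule 218): 01011111010
Gen 8 (rule 110): 11110001110
Gen 9 (rule 218): 11111011111
Gen 10 (rule 110): 10001110001
Gen 11 (rule 218): 01011111010
Gen 12 (rule 110): 11110001110
Gen 13 (rule 218): 11111011111
Gen 14 (rule 110): 10001110001
Gen 15 (rule 218): 01011111010
Gen 16 (rule 110): 11110001110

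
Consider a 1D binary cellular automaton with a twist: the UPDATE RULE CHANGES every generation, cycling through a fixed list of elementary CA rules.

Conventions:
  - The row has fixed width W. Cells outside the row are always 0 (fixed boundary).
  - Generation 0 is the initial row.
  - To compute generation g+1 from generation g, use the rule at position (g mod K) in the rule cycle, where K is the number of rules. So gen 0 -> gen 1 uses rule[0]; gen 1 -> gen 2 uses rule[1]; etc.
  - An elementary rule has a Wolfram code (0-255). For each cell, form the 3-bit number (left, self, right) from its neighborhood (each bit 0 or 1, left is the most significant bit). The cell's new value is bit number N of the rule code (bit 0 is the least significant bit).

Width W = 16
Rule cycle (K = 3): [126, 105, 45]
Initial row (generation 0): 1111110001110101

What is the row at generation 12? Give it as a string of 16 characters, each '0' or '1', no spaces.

Gen 0: 1111110001110101
Gen 1 (rule 126): 1000011011011111
Gen 2 (rule 105): 0011011111110001
Gen 3 (rule 45): 1010110000000101
Gen 4 (rule 126): 1111111000001111
Gen 5 (rule 105): 1000001011101001
Gen 6 (rule 45): 1011101110011001
Gen 7 (rule 126): 1110111011111111
Gen 8 (rule 105): 1011101110000001
Gen 9 (rule 45): 1110011000111101
Gen 10 (rule 126): 1011111101100111
Gen 11 (rule 105): 0110000111100101
Gen 12 (rule 45): 0100110100000111

Answer: 0100110100000111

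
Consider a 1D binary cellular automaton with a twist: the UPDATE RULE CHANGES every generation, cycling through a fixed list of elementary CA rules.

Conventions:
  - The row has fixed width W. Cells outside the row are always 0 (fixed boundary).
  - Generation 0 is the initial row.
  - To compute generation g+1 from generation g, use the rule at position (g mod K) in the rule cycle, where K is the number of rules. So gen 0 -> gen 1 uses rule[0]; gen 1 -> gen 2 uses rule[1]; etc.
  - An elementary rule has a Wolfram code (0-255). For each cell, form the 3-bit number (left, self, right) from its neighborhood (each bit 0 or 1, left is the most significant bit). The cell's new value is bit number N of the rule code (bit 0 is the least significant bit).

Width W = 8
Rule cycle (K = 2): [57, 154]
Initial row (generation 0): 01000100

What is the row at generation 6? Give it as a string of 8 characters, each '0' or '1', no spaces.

Answer: 10111000

Derivation:
Gen 0: 01000100
Gen 1 (rule 57): 00110011
Gen 2 (rule 154): 01101110
Gen 3 (rule 57): 01011001
Gen 4 (rule 154): 10010110
Gen 5 (rule 57): 01001101
Gen 6 (rule 154): 10111000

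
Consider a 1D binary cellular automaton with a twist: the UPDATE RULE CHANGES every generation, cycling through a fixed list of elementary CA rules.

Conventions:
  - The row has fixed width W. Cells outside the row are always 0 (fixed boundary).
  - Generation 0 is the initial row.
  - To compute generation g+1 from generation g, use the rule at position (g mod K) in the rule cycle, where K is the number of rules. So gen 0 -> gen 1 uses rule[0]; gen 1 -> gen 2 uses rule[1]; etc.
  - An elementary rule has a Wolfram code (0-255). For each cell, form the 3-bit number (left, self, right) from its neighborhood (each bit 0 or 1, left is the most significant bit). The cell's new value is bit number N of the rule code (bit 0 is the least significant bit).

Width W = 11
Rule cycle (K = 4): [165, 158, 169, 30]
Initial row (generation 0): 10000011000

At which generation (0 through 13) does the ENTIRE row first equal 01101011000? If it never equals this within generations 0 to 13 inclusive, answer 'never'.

Gen 0: 10000011000
Gen 1 (rule 165): 10111000011
Gen 2 (rule 158): 10110100110
Gen 3 (rule 169): 01101000100
Gen 4 (rule 30): 11001101110
Gen 5 (rule 165): 00000010100
Gen 6 (rule 158): 00000110110
Gen 7 (rule 169): 11110101100
Gen 8 (rule 30): 10000101010
Gen 9 (rule 165): 10110111110
Gen 10 (rule 158): 10100111101
Gen 11 (rule 169): 01000111010
Gen 12 (rule 30): 11101100011
Gen 13 (rule 165): 01010001000

Answer: never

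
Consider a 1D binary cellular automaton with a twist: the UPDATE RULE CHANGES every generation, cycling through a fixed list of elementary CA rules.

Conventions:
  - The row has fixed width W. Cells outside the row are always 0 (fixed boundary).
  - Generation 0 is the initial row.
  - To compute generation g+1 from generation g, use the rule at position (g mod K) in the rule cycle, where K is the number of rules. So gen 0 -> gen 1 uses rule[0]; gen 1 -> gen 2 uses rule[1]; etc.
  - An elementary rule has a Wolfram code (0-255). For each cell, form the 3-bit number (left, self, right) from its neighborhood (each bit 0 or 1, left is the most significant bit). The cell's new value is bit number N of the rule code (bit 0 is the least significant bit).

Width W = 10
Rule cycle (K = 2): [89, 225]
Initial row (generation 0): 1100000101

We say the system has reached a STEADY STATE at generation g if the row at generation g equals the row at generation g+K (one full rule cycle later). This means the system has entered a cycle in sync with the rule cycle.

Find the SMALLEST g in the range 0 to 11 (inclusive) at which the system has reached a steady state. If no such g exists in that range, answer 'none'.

Gen 0: 1100000101
Gen 1 (rule 89): 1111110000
Gen 2 (rule 225): 0111110111
Gen 3 (rule 89): 0100010101
Gen 4 (rule 225): 0001001010
Gen 5 (rule 89): 1100100001
Gen 6 (rule 225): 0100001100
Gen 7 (rule 89): 0011101111
Gen 8 (rule 225): 1001110111
Gen 9 (rule 89): 0101010101
Gen 10 (rule 225): 0010101010
Gen 11 (rule 89): 1000000001
Gen 12 (rule 225): 0011111100
Gen 13 (rule 89): 1010000111

Answer: none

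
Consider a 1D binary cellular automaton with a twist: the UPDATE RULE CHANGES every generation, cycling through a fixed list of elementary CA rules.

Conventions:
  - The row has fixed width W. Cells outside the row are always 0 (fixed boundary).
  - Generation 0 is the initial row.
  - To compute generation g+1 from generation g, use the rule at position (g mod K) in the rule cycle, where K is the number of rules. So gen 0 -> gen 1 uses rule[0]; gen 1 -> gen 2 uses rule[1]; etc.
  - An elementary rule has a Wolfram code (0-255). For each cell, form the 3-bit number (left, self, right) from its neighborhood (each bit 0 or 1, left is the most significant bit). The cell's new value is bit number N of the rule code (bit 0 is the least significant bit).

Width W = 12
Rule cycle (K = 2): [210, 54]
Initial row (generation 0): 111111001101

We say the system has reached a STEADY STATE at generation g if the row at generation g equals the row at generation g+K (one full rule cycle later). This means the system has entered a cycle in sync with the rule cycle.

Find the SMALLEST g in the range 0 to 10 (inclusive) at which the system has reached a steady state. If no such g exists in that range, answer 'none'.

Gen 0: 111111001101
Gen 1 (rule 210): 011111110100
Gen 2 (rule 54): 100000001110
Gen 3 (rule 210): 010000010111
Gen 4 (rule 54): 111000111000
Gen 5 (rule 210): 011101011100
Gen 6 (rule 54): 100011100010
Gen 7 (rule 210): 010101110101
Gen 8 (rule 54): 111110001111
Gen 9 (rule 210): 011111010111
Gen 10 (rule 54): 100000111000
Gen 11 (rule 210): 010001011100
Gen 12 (rule 54): 111011100010

Answer: none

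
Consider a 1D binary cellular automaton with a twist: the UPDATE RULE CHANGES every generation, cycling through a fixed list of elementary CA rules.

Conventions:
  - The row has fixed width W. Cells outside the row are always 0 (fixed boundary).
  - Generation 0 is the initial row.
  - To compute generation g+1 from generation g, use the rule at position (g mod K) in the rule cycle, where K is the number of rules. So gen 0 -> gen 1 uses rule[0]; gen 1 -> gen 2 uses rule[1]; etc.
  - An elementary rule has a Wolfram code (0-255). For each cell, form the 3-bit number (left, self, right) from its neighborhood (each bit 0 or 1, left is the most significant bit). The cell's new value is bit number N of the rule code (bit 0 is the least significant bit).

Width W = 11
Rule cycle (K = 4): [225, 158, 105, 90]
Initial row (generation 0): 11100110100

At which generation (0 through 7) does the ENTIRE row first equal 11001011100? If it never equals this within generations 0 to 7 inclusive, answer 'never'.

Gen 0: 11100110100
Gen 1 (rule 225): 01100011001
Gen 2 (rule 158): 11010110111
Gen 3 (rule 105): 11101111101
Gen 4 (rule 90): 10101000100
Gen 5 (rule 225): 01010010001
Gen 6 (rule 158): 11011111011
Gen 7 (rule 105): 11110001111

Answer: never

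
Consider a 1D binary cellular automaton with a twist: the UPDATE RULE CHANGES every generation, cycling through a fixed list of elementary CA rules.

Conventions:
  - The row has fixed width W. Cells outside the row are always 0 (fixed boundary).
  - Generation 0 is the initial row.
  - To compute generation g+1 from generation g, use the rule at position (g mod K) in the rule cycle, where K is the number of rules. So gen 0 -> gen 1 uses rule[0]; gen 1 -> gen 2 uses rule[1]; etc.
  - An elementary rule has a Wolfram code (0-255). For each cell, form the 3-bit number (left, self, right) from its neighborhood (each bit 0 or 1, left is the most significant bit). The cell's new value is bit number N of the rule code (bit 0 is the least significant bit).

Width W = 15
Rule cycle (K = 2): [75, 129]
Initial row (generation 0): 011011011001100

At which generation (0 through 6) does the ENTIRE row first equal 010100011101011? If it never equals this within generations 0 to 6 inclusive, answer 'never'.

Gen 0: 011011011001100
Gen 1 (rule 75): 111011011011101
Gen 2 (rule 129): 010000000001000
Gen 3 (rule 75): 100111111110011
Gen 4 (rule 129): 000011111100000
Gen 5 (rule 75): 111110000101111
Gen 6 (rule 129): 011100110000110

Answer: never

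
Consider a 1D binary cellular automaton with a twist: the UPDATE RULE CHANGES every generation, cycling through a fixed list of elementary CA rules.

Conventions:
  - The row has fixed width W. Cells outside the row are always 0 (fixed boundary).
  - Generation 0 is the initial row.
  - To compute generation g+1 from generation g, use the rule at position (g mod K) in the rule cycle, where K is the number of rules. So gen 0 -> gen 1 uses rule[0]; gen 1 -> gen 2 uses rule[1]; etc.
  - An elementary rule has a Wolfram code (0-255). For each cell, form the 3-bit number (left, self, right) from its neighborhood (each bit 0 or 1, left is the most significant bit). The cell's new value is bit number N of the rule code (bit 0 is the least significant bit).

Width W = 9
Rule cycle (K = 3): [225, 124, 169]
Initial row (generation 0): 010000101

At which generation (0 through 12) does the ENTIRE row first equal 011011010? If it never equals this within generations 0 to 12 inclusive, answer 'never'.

Gen 0: 010000101
Gen 1 (rule 225): 000110010
Gen 2 (rule 124): 000111011
Gen 3 (rule 169): 110110110
Gen 4 (rule 225): 011011010
Gen 5 (rule 124): 011111111
Gen 6 (rule 169): 011111110
Gen 7 (rule 225): 001111110
Gen 8 (rule 124): 001000011
Gen 9 (rule 169): 100011010
Gen 10 (rule 225): 001001100
Gen 11 (rule 124): 001101110
Gen 12 (rule 169): 101011100

Answer: 4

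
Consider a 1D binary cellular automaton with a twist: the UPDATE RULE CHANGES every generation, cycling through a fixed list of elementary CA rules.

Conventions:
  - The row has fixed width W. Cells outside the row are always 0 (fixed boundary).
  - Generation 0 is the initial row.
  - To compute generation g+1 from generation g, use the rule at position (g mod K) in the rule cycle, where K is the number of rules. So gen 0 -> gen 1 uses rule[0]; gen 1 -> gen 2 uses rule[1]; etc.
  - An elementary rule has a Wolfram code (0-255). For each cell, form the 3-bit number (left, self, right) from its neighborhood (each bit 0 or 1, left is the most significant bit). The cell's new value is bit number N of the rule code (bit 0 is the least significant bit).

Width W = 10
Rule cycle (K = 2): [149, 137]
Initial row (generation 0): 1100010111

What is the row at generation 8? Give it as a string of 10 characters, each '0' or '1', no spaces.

Answer: 1000100110

Derivation:
Gen 0: 1100010111
Gen 1 (rule 149): 0011010010
Gen 2 (rule 137): 1010000000
Gen 3 (rule 149): 1011111111
Gen 4 (rule 137): 0011111110
Gen 5 (rule 149): 1001111101
Gen 6 (rule 137): 0001111000
Gen 7 (rule 149): 1100110111
Gen 8 (rule 137): 1000100110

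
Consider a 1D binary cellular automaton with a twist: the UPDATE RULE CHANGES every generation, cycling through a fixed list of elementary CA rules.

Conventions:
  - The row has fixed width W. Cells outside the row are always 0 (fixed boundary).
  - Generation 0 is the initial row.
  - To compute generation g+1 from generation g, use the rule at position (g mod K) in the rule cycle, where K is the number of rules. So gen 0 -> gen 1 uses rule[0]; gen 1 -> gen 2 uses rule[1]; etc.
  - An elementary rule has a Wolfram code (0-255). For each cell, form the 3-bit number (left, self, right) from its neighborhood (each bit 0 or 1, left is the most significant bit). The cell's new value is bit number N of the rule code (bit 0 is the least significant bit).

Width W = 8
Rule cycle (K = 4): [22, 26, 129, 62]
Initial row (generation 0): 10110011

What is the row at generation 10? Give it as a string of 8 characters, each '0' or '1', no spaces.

Gen 0: 10110011
Gen 1 (rule 22): 10001100
Gen 2 (rule 26): 01011010
Gen 3 (rule 129): 00000000
Gen 4 (rule 62): 00000000
Gen 5 (rule 22): 00000000
Gen 6 (rule 26): 00000000
Gen 7 (rule 129): 11111111
Gen 8 (rule 62): 10000000
Gen 9 (rule 22): 11000000
Gen 10 (rule 26): 10100000

Answer: 10100000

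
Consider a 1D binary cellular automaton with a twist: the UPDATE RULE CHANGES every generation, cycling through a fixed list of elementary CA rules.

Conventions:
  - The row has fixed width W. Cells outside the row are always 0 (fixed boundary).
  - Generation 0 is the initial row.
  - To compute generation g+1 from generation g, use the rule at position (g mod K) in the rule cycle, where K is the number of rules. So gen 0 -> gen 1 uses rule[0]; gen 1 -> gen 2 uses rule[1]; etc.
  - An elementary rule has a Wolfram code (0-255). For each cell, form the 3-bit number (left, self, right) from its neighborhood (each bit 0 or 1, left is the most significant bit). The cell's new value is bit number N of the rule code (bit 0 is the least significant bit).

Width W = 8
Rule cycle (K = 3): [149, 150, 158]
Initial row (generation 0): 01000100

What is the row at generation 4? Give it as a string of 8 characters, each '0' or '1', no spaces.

Answer: 10000010

Derivation:
Gen 0: 01000100
Gen 1 (rule 149): 01110111
Gen 2 (rule 150): 10100010
Gen 3 (rule 158): 10110111
Gen 4 (rule 149): 10000010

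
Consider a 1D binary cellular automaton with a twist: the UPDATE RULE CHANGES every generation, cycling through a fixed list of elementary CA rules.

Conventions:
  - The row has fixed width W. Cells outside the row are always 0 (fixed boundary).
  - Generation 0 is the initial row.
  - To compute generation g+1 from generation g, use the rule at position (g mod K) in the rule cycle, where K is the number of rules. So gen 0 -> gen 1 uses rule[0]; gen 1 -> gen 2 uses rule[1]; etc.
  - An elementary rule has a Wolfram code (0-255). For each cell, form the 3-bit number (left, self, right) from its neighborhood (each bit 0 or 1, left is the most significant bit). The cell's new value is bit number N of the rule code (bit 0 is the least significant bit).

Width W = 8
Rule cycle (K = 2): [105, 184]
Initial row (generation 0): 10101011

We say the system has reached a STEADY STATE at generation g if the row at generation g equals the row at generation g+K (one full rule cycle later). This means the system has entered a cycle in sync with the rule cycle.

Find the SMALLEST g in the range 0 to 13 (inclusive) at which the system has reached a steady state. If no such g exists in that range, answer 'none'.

Answer: none

Derivation:
Gen 0: 10101011
Gen 1 (rule 105): 01010111
Gen 2 (rule 184): 00101110
Gen 3 (rule 105): 10011010
Gen 4 (rule 184): 01010101
Gen 5 (rule 105): 00101010
Gen 6 (rule 184): 00010101
Gen 7 (rule 105): 11001010
Gen 8 (rule 184): 10100101
Gen 9 (rule 105): 01000010
Gen 10 (rule 184): 00100001
Gen 11 (rule 105): 10001100
Gen 12 (rule 184): 01001010
Gen 13 (rule 105): 00000100
Gen 14 (rule 184): 00000010
Gen 15 (rule 105): 11111000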